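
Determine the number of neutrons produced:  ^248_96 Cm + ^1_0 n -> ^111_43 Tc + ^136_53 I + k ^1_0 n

2

Conserve mass number: 249 = 111 + 136 + k, so k = 249 − 247 = 2.
Check atomic number: 96 = 43 + 53 + 0 = 96. ✓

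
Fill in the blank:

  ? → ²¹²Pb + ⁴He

Conserve mass number: A = 212 + 4, so A = 216.
Conserve atomic number: Z = 82 + 2, so Z = 84.
Z = 84 is polonium, so the species is ²¹⁶Po.

Po-216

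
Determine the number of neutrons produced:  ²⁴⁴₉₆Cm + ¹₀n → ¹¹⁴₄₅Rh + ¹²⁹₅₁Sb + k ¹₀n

Conserve mass number: 245 = 114 + 129 + k, so k = 245 − 243 = 2.
Check atomic number: 96 = 45 + 51 + 0 = 96. ✓

2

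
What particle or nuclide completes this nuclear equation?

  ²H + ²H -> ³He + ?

neutron

Conserve mass number: 2 + 2 = 3 + A, so A = 1.
Conserve atomic number: 1 + 1 = 2 + Z, so Z = 0.
A = 1 and Z = 0 is ¹n — a neutron.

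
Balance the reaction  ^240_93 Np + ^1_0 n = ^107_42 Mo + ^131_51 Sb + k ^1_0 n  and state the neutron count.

3

Conserve mass number: 241 = 107 + 131 + k, so k = 241 − 238 = 3.
Check atomic number: 93 = 42 + 51 + 0 = 93. ✓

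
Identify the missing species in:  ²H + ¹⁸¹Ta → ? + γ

W-183

Conserve mass number: 2 + 181 = A + 0, so A = 183.
Conserve atomic number: 1 + 73 = Z + 0, so Z = 74.
Z = 74 is tungsten, so the species is ¹⁸³W.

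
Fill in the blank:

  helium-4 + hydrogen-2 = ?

Li-6

Conserve mass number: 4 + 2 = A, so A = 6.
Conserve atomic number: 2 + 1 = Z, so Z = 3.
Z = 3 is lithium, so the species is lithium-6.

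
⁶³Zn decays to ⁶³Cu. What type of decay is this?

beta-plus decay or electron capture

ΔA = 63 − 63 = 0; ΔZ = 29 − 30 = -1.
A is unchanged and Z drops by 1 — a proton has become a neutron (β⁺ emission or electron capture).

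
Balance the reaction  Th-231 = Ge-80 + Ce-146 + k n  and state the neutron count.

Conserve mass number: 231 = 80 + 146 + k, so k = 231 − 226 = 5.
Check atomic number: 90 = 32 + 58 + 0 = 90. ✓

5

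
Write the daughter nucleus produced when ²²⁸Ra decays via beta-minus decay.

Beta-minus decay: mass number changes by +0, atomic number by +1.
A: 228 = 228; Z: 88 + 1 = 89.
Z = 89 is actinium, so the daughter is ²²⁸Ac.

Ac-228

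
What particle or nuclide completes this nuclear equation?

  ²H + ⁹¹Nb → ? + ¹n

Conserve mass number: 2 + 91 = A + 1, so A = 92.
Conserve atomic number: 1 + 41 = Z + 0, so Z = 42.
Z = 42 is molybdenum, so the species is ⁹²Mo.

Mo-92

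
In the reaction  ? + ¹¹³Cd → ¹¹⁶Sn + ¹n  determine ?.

alpha particle

Conserve mass number: A + 113 = 116 + 1, so A = 4.
Conserve atomic number: Z + 48 = 50 + 0, so Z = 2.
A = 4 and Z = 2 is ⁴He — an alpha particle.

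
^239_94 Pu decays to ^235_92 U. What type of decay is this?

ΔA = 235 − 239 = -4; ΔZ = 92 − 94 = -2.
A drops by 4 and Z drops by 2 — the signature of alpha emission.

alpha decay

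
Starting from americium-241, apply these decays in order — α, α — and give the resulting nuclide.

Pa-233

Start: (A, Z) = (241, 95).
After α: (237, 93).
After α: (233, 91).
Z = 91 is protactinium.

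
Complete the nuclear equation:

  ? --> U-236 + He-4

Pu-240

Conserve mass number: A = 236 + 4, so A = 240.
Conserve atomic number: Z = 92 + 2, so Z = 94.
Z = 94 is plutonium, so the species is Pu-240.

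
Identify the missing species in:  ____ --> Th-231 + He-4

Conserve mass number: A = 231 + 4, so A = 235.
Conserve atomic number: Z = 90 + 2, so Z = 92.
Z = 92 is uranium, so the species is U-235.

U-235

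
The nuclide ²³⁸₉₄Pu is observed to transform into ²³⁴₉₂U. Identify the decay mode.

ΔA = 234 − 238 = -4; ΔZ = 92 − 94 = -2.
A drops by 4 and Z drops by 2 — the signature of alpha emission.

alpha decay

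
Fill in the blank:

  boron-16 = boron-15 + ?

neutron

Conserve mass number: 16 = 15 + A, so A = 1.
Conserve atomic number: 5 = 5 + Z, so Z = 0.
A = 1 and Z = 0 is neutron — a neutron.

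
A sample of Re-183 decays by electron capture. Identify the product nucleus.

Electron capture: mass number changes by +0, atomic number by -1.
A: 183 = 183; Z: 75 − 1 = 74.
Z = 74 is tungsten, so the daughter is W-183.

W-183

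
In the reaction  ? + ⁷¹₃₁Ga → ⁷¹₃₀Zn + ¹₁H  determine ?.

neutron

Conserve mass number: A + 71 = 71 + 1, so A = 1.
Conserve atomic number: Z + 31 = 30 + 1, so Z = 0.
A = 1 and Z = 0 is ¹₀n — a neutron.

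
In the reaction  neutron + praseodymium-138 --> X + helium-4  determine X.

La-135

Conserve mass number: 1 + 138 = A + 4, so A = 135.
Conserve atomic number: 0 + 59 = Z + 2, so Z = 57.
Z = 57 is lanthanum, so the species is lanthanum-135.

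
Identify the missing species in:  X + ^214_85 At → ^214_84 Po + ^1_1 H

Conserve mass number: A + 214 = 214 + 1, so A = 1.
Conserve atomic number: Z + 85 = 84 + 1, so Z = 0.
A = 1 and Z = 0 is ^1_0 n — a neutron.

neutron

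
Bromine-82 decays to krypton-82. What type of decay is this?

ΔA = 82 − 82 = 0; ΔZ = 36 − 35 = +1.
A is unchanged and Z rises by 1 — a neutron has become a proton (β⁻ decay).

beta-minus decay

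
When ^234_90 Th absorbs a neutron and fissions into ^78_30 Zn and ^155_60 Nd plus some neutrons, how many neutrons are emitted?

2

Conserve mass number: 235 = 78 + 155 + k, so k = 235 − 233 = 2.
Check atomic number: 90 = 30 + 60 + 0 = 90. ✓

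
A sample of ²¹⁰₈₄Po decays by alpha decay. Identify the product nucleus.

Alpha decay: mass number changes by -4, atomic number by -2.
A: 210 − 4 = 206; Z: 84 − 2 = 82.
Z = 82 is lead, so the daughter is ²⁰⁶₈₂Pb.

Pb-206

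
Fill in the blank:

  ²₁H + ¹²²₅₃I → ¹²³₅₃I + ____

Conserve mass number: 2 + 122 = 123 + A, so A = 1.
Conserve atomic number: 1 + 53 = 53 + Z, so Z = 1.
A = 1 and Z = 1 is ¹₁H — a proton.

proton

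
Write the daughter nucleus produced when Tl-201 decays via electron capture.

Hg-201

Electron capture: mass number changes by +0, atomic number by -1.
A: 201 = 201; Z: 81 − 1 = 80.
Z = 80 is mercury, so the daughter is Hg-201.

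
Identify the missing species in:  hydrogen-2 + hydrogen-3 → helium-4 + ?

Conserve mass number: 2 + 3 = 4 + A, so A = 1.
Conserve atomic number: 1 + 1 = 2 + Z, so Z = 0.
A = 1 and Z = 0 is neutron — a neutron.

neutron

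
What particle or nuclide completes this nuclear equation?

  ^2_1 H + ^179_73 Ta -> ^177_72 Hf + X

alpha particle

Conserve mass number: 2 + 179 = 177 + A, so A = 4.
Conserve atomic number: 1 + 73 = 72 + Z, so Z = 2.
A = 4 and Z = 2 is ^4_2 He — an alpha particle.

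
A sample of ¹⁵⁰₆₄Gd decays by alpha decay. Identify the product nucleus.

Sm-146

Alpha decay: mass number changes by -4, atomic number by -2.
A: 150 − 4 = 146; Z: 64 − 2 = 62.
Z = 62 is samarium, so the daughter is ¹⁴⁶₆₂Sm.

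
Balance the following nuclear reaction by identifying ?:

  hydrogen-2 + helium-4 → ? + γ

Li-6

Conserve mass number: 2 + 4 = A + 0, so A = 6.
Conserve atomic number: 1 + 2 = Z + 0, so Z = 3.
Z = 3 is lithium, so the species is lithium-6.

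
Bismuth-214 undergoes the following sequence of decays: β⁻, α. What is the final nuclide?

Start: (A, Z) = (214, 83).
After β⁻: (214, 84).
After α: (210, 82).
Z = 82 is lead.

Pb-210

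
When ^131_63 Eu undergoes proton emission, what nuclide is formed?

Sm-130

Proton emission: mass number changes by -1, atomic number by -1.
A: 131 − 1 = 130; Z: 63 − 1 = 62.
Z = 62 is samarium, so the daughter is ^130_62 Sm.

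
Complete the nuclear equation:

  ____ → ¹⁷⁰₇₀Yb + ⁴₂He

Conserve mass number: A = 170 + 4, so A = 174.
Conserve atomic number: Z = 70 + 2, so Z = 72.
Z = 72 is hafnium, so the species is ¹⁷⁴₇₂Hf.

Hf-174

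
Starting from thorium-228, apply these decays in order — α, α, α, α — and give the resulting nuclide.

Start: (A, Z) = (228, 90).
After α: (224, 88).
After α: (220, 86).
After α: (216, 84).
After α: (212, 82).
Z = 82 is lead.

Pb-212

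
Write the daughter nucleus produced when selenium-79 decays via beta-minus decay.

Br-79

Beta-minus decay: mass number changes by +0, atomic number by +1.
A: 79 = 79; Z: 34 + 1 = 35.
Z = 35 is bromine, so the daughter is bromine-79.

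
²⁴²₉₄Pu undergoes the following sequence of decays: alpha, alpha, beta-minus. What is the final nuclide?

Start: (A, Z) = (242, 94).
After α: (238, 92).
After α: (234, 90).
After β⁻: (234, 91).
Z = 91 is protactinium.

Pa-234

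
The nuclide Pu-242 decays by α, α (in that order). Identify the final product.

Th-234

Start: (A, Z) = (242, 94).
After α: (238, 92).
After α: (234, 90).
Z = 90 is thorium.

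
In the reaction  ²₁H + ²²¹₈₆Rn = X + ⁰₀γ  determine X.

Fr-223

Conserve mass number: 2 + 221 = A + 0, so A = 223.
Conserve atomic number: 1 + 86 = Z + 0, so Z = 87.
Z = 87 is francium, so the species is ²²³₈₇Fr.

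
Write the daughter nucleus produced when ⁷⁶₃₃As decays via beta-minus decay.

Beta-minus decay: mass number changes by +0, atomic number by +1.
A: 76 = 76; Z: 33 + 1 = 34.
Z = 34 is selenium, so the daughter is ⁷⁶₃₄Se.

Se-76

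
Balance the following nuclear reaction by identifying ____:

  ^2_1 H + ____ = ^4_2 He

Conserve mass number: 2 + A = 4, so A = 2.
Conserve atomic number: 1 + Z = 2, so Z = 1.
A = 2 and Z = 1 is ^2_1 H — a deuteron.

deuteron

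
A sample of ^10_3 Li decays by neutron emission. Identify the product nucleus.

Neutron emission: mass number changes by -1, atomic number by +0.
A: 10 − 1 = 9; Z: 3 = 3.
Z = 3 is lithium, so the daughter is ^9_3 Li.

Li-9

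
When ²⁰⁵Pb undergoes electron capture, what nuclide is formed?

Electron capture: mass number changes by +0, atomic number by -1.
A: 205 = 205; Z: 82 − 1 = 81.
Z = 81 is thallium, so the daughter is ²⁰⁵Tl.

Tl-205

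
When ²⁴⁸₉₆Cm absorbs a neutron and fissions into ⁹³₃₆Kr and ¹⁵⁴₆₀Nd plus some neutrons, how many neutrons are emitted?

2

Conserve mass number: 249 = 93 + 154 + k, so k = 249 − 247 = 2.
Check atomic number: 96 = 36 + 60 + 0 = 96. ✓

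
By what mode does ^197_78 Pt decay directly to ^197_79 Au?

ΔA = 197 − 197 = 0; ΔZ = 79 − 78 = +1.
A is unchanged and Z rises by 1 — a neutron has become a proton (β⁻ decay).

beta-minus decay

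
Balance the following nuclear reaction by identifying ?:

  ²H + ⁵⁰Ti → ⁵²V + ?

gamma ray

Conserve mass number: 2 + 50 = 52 + A, so A = 0.
Conserve atomic number: 1 + 22 = 23 + Z, so Z = 0.
A = 0 and Z = 0 is γ — a gamma ray.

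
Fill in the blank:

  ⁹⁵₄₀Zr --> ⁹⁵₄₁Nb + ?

Conserve mass number: 95 = 95 + A, so A = 0.
Conserve atomic number: 40 = 41 + Z, so Z = -1.
A = 0 and Z = -1 is ⁰₋₁e — a beta-minus particle.

beta-minus particle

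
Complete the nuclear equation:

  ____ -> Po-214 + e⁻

Conserve mass number: A = 214 + 0, so A = 214.
Conserve atomic number: Z = 84 − 1, so Z = 83.
Z = 83 is bismuth, so the species is Bi-214.

Bi-214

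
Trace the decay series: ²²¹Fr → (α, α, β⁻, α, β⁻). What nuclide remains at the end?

Bi-209

Start: (A, Z) = (221, 87).
After α: (217, 85).
After α: (213, 83).
After β⁻: (213, 84).
After α: (209, 82).
After β⁻: (209, 83).
Z = 83 is bismuth.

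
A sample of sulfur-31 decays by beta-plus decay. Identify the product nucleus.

Beta-plus decay: mass number changes by +0, atomic number by -1.
A: 31 = 31; Z: 16 − 1 = 15.
Z = 15 is phosphorus, so the daughter is phosphorus-31.

P-31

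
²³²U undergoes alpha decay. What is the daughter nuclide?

Th-228

Alpha decay: mass number changes by -4, atomic number by -2.
A: 232 − 4 = 228; Z: 92 − 2 = 90.
Z = 90 is thorium, so the daughter is ²²⁸Th.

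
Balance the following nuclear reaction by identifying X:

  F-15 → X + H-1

Conserve mass number: 15 = A + 1, so A = 14.
Conserve atomic number: 9 = Z + 1, so Z = 8.
Z = 8 is oxygen, so the species is O-14.

O-14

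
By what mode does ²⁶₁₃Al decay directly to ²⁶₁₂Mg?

beta-plus decay or electron capture

ΔA = 26 − 26 = 0; ΔZ = 12 − 13 = -1.
A is unchanged and Z drops by 1 — a proton has become a neutron (β⁺ emission or electron capture).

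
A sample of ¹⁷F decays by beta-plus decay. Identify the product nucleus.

Beta-plus decay: mass number changes by +0, atomic number by -1.
A: 17 = 17; Z: 9 − 1 = 8.
Z = 8 is oxygen, so the daughter is ¹⁷O.

O-17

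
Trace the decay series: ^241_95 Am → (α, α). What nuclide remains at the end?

Pa-233

Start: (A, Z) = (241, 95).
After α: (237, 93).
After α: (233, 91).
Z = 91 is protactinium.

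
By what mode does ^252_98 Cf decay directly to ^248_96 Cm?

alpha decay

ΔA = 248 − 252 = -4; ΔZ = 96 − 98 = -2.
A drops by 4 and Z drops by 2 — the signature of alpha emission.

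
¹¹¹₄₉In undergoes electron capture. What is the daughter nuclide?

Electron capture: mass number changes by +0, atomic number by -1.
A: 111 = 111; Z: 49 − 1 = 48.
Z = 48 is cadmium, so the daughter is ¹¹¹₄₈Cd.

Cd-111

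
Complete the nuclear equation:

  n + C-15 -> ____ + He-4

Be-12

Conserve mass number: 1 + 15 = A + 4, so A = 12.
Conserve atomic number: 0 + 6 = Z + 2, so Z = 4.
Z = 4 is beryllium, so the species is Be-12.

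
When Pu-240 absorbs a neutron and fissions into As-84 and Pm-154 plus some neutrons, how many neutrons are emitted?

3

Conserve mass number: 241 = 84 + 154 + k, so k = 241 − 238 = 3.
Check atomic number: 94 = 33 + 61 + 0 = 94. ✓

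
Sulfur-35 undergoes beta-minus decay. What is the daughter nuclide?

Beta-minus decay: mass number changes by +0, atomic number by +1.
A: 35 = 35; Z: 16 + 1 = 17.
Z = 17 is chlorine, so the daughter is chlorine-35.

Cl-35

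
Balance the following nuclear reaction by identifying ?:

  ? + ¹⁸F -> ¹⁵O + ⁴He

proton

Conserve mass number: A + 18 = 15 + 4, so A = 1.
Conserve atomic number: Z + 9 = 8 + 2, so Z = 1.
A = 1 and Z = 1 is ¹H — a proton.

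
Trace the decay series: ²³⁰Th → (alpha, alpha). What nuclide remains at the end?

Rn-222

Start: (A, Z) = (230, 90).
After α: (226, 88).
After α: (222, 86).
Z = 86 is radon.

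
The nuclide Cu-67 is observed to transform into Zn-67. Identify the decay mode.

beta-minus decay

ΔA = 67 − 67 = 0; ΔZ = 30 − 29 = +1.
A is unchanged and Z rises by 1 — a neutron has become a proton (β⁻ decay).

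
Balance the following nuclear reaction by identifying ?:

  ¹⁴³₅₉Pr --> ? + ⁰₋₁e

Nd-143

Conserve mass number: 143 = A + 0, so A = 143.
Conserve atomic number: 59 = Z − 1, so Z = 60.
Z = 60 is neodymium, so the species is ¹⁴³₆₀Nd.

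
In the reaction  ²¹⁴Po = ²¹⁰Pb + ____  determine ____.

Conserve mass number: 214 = 210 + A, so A = 4.
Conserve atomic number: 84 = 82 + Z, so Z = 2.
A = 4 and Z = 2 is ⁴He — an alpha particle.

alpha particle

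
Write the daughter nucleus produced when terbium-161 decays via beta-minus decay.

Beta-minus decay: mass number changes by +0, atomic number by +1.
A: 161 = 161; Z: 65 + 1 = 66.
Z = 66 is dysprosium, so the daughter is dysprosium-161.

Dy-161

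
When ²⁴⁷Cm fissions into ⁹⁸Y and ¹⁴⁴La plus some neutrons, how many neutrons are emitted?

5

Conserve mass number: 247 = 98 + 144 + k, so k = 247 − 242 = 5.
Check atomic number: 96 = 39 + 57 + 0 = 96. ✓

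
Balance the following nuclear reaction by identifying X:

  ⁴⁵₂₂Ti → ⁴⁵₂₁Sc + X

positron

Conserve mass number: 45 = 45 + A, so A = 0.
Conserve atomic number: 22 = 21 + Z, so Z = 1.
A = 0 and Z = 1 is ⁰₁e — a positron.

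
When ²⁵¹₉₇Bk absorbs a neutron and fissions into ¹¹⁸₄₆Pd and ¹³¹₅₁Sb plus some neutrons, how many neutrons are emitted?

Conserve mass number: 252 = 118 + 131 + k, so k = 252 − 249 = 3.
Check atomic number: 97 = 46 + 51 + 0 = 97. ✓

3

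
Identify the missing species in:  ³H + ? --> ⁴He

proton

Conserve mass number: 3 + A = 4, so A = 1.
Conserve atomic number: 1 + Z = 2, so Z = 1.
A = 1 and Z = 1 is ¹H — a proton.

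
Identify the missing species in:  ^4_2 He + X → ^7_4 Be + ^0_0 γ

He-3

Conserve mass number: 4 + A = 7 + 0, so A = 3.
Conserve atomic number: 2 + Z = 4 + 0, so Z = 2.
Z = 2 is helium, so the species is ^3_2 He.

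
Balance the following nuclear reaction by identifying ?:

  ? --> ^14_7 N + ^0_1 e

Conserve mass number: A = 14 + 0, so A = 14.
Conserve atomic number: Z = 7 + 1, so Z = 8.
Z = 8 is oxygen, so the species is ^14_8 O.

O-14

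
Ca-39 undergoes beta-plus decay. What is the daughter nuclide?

K-39

Beta-plus decay: mass number changes by +0, atomic number by -1.
A: 39 = 39; Z: 20 − 1 = 19.
Z = 19 is potassium, so the daughter is K-39.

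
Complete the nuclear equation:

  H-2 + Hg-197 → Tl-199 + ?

gamma ray

Conserve mass number: 2 + 197 = 199 + A, so A = 0.
Conserve atomic number: 1 + 80 = 81 + Z, so Z = 0.
A = 0 and Z = 0 is γ — a gamma ray.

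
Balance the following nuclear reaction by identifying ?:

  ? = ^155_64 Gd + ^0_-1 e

Conserve mass number: A = 155 + 0, so A = 155.
Conserve atomic number: Z = 64 − 1, so Z = 63.
Z = 63 is europium, so the species is ^155_63 Eu.

Eu-155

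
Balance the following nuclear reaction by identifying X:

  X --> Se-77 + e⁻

As-77

Conserve mass number: A = 77 + 0, so A = 77.
Conserve atomic number: Z = 34 − 1, so Z = 33.
Z = 33 is arsenic, so the species is As-77.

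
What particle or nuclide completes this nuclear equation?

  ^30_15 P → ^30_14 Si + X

Conserve mass number: 30 = 30 + A, so A = 0.
Conserve atomic number: 15 = 14 + Z, so Z = 1.
A = 0 and Z = 1 is ^0_1 e — a positron.

positron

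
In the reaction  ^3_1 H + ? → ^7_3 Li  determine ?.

Conserve mass number: 3 + A = 7, so A = 4.
Conserve atomic number: 1 + Z = 3, so Z = 2.
A = 4 and Z = 2 is ^4_2 He — an alpha particle.

alpha particle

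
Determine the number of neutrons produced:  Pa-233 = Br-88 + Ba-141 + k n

4

Conserve mass number: 233 = 88 + 141 + k, so k = 233 − 229 = 4.
Check atomic number: 91 = 35 + 56 + 0 = 91. ✓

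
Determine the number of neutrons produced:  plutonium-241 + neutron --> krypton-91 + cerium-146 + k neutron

5

Conserve mass number: 242 = 91 + 146 + k, so k = 242 − 237 = 5.
Check atomic number: 94 = 36 + 58 + 0 = 94. ✓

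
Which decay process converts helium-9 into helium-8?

ΔA = 8 − 9 = -1; ΔZ = 2 − 2 = +0.
A drops by 1 with Z unchanged — a neutron was emitted.

neutron emission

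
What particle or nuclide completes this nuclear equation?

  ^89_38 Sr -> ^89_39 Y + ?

Conserve mass number: 89 = 89 + A, so A = 0.
Conserve atomic number: 38 = 39 + Z, so Z = -1.
A = 0 and Z = -1 is ^0_-1 e — a beta-minus particle.

beta-minus particle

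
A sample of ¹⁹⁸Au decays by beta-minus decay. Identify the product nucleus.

Beta-minus decay: mass number changes by +0, atomic number by +1.
A: 198 = 198; Z: 79 + 1 = 80.
Z = 80 is mercury, so the daughter is ¹⁹⁸Hg.

Hg-198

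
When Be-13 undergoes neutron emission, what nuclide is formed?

Neutron emission: mass number changes by -1, atomic number by +0.
A: 13 − 1 = 12; Z: 4 = 4.
Z = 4 is beryllium, so the daughter is Be-12.

Be-12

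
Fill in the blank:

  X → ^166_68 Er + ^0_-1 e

Conserve mass number: A = 166 + 0, so A = 166.
Conserve atomic number: Z = 68 − 1, so Z = 67.
Z = 67 is holmium, so the species is ^166_67 Ho.

Ho-166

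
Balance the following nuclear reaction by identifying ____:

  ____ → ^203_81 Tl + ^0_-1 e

Conserve mass number: A = 203 + 0, so A = 203.
Conserve atomic number: Z = 81 − 1, so Z = 80.
Z = 80 is mercury, so the species is ^203_80 Hg.

Hg-203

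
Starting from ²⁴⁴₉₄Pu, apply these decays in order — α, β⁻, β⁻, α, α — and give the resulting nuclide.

Th-232

Start: (A, Z) = (244, 94).
After α: (240, 92).
After β⁻: (240, 93).
After β⁻: (240, 94).
After α: (236, 92).
After α: (232, 90).
Z = 90 is thorium.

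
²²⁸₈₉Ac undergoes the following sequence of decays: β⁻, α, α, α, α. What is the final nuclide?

Pb-212

Start: (A, Z) = (228, 89).
After β⁻: (228, 90).
After α: (224, 88).
After α: (220, 86).
After α: (216, 84).
After α: (212, 82).
Z = 82 is lead.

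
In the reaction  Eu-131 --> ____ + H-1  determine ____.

Conserve mass number: 131 = A + 1, so A = 130.
Conserve atomic number: 63 = Z + 1, so Z = 62.
Z = 62 is samarium, so the species is Sm-130.

Sm-130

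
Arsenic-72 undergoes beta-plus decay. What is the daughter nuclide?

Beta-plus decay: mass number changes by +0, atomic number by -1.
A: 72 = 72; Z: 33 − 1 = 32.
Z = 32 is germanium, so the daughter is germanium-72.

Ge-72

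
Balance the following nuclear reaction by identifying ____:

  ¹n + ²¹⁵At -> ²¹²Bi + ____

alpha particle

Conserve mass number: 1 + 215 = 212 + A, so A = 4.
Conserve atomic number: 0 + 85 = 83 + Z, so Z = 2.
A = 4 and Z = 2 is ⁴He — an alpha particle.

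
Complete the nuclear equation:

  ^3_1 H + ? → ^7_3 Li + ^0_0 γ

alpha particle

Conserve mass number: 3 + A = 7 + 0, so A = 4.
Conserve atomic number: 1 + Z = 3 + 0, so Z = 2.
A = 4 and Z = 2 is ^4_2 He — an alpha particle.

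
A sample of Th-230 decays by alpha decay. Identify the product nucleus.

Ra-226

Alpha decay: mass number changes by -4, atomic number by -2.
A: 230 − 4 = 226; Z: 90 − 2 = 88.
Z = 88 is radium, so the daughter is Ra-226.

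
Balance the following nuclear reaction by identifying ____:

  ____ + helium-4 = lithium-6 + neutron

triton

Conserve mass number: A + 4 = 6 + 1, so A = 3.
Conserve atomic number: Z + 2 = 3 + 0, so Z = 1.
A = 3 and Z = 1 is hydrogen-3 — a triton.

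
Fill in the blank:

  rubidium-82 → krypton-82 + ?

Conserve mass number: 82 = 82 + A, so A = 0.
Conserve atomic number: 37 = 36 + Z, so Z = 1.
A = 0 and Z = 1 is e⁺ — a positron.

positron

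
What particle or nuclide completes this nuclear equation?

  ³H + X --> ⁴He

Conserve mass number: 3 + A = 4, so A = 1.
Conserve atomic number: 1 + Z = 2, so Z = 1.
A = 1 and Z = 1 is ¹H — a proton.

proton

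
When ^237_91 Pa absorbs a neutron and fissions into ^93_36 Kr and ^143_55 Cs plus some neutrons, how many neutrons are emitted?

Conserve mass number: 238 = 93 + 143 + k, so k = 238 − 236 = 2.
Check atomic number: 91 = 36 + 55 + 0 = 91. ✓

2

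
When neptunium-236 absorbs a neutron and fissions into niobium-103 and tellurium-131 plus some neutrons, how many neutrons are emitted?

Conserve mass number: 237 = 103 + 131 + k, so k = 237 − 234 = 3.
Check atomic number: 93 = 41 + 52 + 0 = 93. ✓

3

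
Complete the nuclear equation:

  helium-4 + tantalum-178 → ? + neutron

Re-181

Conserve mass number: 4 + 178 = A + 1, so A = 181.
Conserve atomic number: 2 + 73 = Z + 0, so Z = 75.
Z = 75 is rhenium, so the species is rhenium-181.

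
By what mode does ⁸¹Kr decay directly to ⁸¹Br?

beta-plus decay or electron capture

ΔA = 81 − 81 = 0; ΔZ = 35 − 36 = -1.
A is unchanged and Z drops by 1 — a proton has become a neutron (β⁺ emission or electron capture).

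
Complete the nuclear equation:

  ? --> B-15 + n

Conserve mass number: A = 15 + 1, so A = 16.
Conserve atomic number: Z = 5 + 0, so Z = 5.
Z = 5 is boron, so the species is B-16.

B-16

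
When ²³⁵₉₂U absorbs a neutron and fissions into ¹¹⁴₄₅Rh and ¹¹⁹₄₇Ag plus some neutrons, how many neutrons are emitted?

3

Conserve mass number: 236 = 114 + 119 + k, so k = 236 − 233 = 3.
Check atomic number: 92 = 45 + 47 + 0 = 92. ✓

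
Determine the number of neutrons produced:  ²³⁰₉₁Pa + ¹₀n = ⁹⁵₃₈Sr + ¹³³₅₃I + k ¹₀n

3

Conserve mass number: 231 = 95 + 133 + k, so k = 231 − 228 = 3.
Check atomic number: 91 = 38 + 53 + 0 = 91. ✓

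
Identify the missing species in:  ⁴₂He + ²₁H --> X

Li-6

Conserve mass number: 4 + 2 = A, so A = 6.
Conserve atomic number: 2 + 1 = Z, so Z = 3.
Z = 3 is lithium, so the species is ⁶₃Li.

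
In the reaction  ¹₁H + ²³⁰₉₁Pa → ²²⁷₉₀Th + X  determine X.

alpha particle

Conserve mass number: 1 + 230 = 227 + A, so A = 4.
Conserve atomic number: 1 + 91 = 90 + Z, so Z = 2.
A = 4 and Z = 2 is ⁴₂He — an alpha particle.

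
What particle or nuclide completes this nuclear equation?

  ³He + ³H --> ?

Conserve mass number: 3 + 3 = A, so A = 6.
Conserve atomic number: 2 + 1 = Z, so Z = 3.
Z = 3 is lithium, so the species is ⁶Li.

Li-6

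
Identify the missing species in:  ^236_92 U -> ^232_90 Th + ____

alpha particle

Conserve mass number: 236 = 232 + A, so A = 4.
Conserve atomic number: 92 = 90 + Z, so Z = 2.
A = 4 and Z = 2 is ^4_2 He — an alpha particle.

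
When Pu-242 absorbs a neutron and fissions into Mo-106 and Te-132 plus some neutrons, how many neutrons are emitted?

Conserve mass number: 243 = 106 + 132 + k, so k = 243 − 238 = 5.
Check atomic number: 94 = 42 + 52 + 0 = 94. ✓

5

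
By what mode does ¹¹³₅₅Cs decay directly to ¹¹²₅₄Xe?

proton emission

ΔA = 112 − 113 = -1; ΔZ = 54 − 55 = -1.
A drops by 1 and Z drops by 1 — a proton was emitted.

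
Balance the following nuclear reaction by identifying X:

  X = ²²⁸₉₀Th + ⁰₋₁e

Conserve mass number: A = 228 + 0, so A = 228.
Conserve atomic number: Z = 90 − 1, so Z = 89.
Z = 89 is actinium, so the species is ²²⁸₈₉Ac.

Ac-228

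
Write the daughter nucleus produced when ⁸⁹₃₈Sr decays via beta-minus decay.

Y-89

Beta-minus decay: mass number changes by +0, atomic number by +1.
A: 89 = 89; Z: 38 + 1 = 39.
Z = 39 is yttrium, so the daughter is ⁸⁹₃₉Y.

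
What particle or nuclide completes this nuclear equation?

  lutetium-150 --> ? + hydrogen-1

Conserve mass number: 150 = A + 1, so A = 149.
Conserve atomic number: 71 = Z + 1, so Z = 70.
Z = 70 is ytterbium, so the species is ytterbium-149.

Yb-149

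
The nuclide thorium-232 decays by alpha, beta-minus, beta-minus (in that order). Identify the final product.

Start: (A, Z) = (232, 90).
After α: (228, 88).
After β⁻: (228, 89).
After β⁻: (228, 90).
Z = 90 is thorium.

Th-228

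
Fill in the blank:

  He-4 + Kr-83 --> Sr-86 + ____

neutron

Conserve mass number: 4 + 83 = 86 + A, so A = 1.
Conserve atomic number: 2 + 36 = 38 + Z, so Z = 0.
A = 1 and Z = 0 is n — a neutron.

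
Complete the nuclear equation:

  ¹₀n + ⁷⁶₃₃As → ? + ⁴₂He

Conserve mass number: 1 + 76 = A + 4, so A = 73.
Conserve atomic number: 0 + 33 = Z + 2, so Z = 31.
Z = 31 is gallium, so the species is ⁷³₃₁Ga.

Ga-73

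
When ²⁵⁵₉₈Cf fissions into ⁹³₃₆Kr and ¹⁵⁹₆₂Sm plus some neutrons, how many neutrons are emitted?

3

Conserve mass number: 255 = 93 + 159 + k, so k = 255 − 252 = 3.
Check atomic number: 98 = 36 + 62 + 0 = 98. ✓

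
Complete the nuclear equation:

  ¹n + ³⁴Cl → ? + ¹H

S-34

Conserve mass number: 1 + 34 = A + 1, so A = 34.
Conserve atomic number: 0 + 17 = Z + 1, so Z = 16.
Z = 16 is sulfur, so the species is ³⁴S.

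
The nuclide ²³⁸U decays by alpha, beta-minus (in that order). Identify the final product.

Pa-234

Start: (A, Z) = (238, 92).
After α: (234, 90).
After β⁻: (234, 91).
Z = 91 is protactinium.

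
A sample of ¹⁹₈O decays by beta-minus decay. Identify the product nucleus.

Beta-minus decay: mass number changes by +0, atomic number by +1.
A: 19 = 19; Z: 8 + 1 = 9.
Z = 9 is fluorine, so the daughter is ¹⁹₉F.

F-19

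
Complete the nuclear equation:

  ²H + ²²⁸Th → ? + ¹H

Th-229

Conserve mass number: 2 + 228 = A + 1, so A = 229.
Conserve atomic number: 1 + 90 = Z + 1, so Z = 90.
Z = 90 is thorium, so the species is ²²⁹Th.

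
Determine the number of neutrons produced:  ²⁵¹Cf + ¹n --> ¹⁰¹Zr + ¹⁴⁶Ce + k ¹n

Conserve mass number: 252 = 101 + 146 + k, so k = 252 − 247 = 5.
Check atomic number: 98 = 40 + 58 + 0 = 98. ✓

5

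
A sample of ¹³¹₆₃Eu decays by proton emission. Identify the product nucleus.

Sm-130

Proton emission: mass number changes by -1, atomic number by -1.
A: 131 − 1 = 130; Z: 63 − 1 = 62.
Z = 62 is samarium, so the daughter is ¹³⁰₆₂Sm.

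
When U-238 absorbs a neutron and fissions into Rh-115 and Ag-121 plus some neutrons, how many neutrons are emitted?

Conserve mass number: 239 = 115 + 121 + k, so k = 239 − 236 = 3.
Check atomic number: 92 = 45 + 47 + 0 = 92. ✓

3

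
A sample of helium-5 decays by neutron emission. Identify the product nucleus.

Neutron emission: mass number changes by -1, atomic number by +0.
A: 5 − 1 = 4; Z: 2 = 2.
Z = 2 is helium, so the daughter is helium-4.

He-4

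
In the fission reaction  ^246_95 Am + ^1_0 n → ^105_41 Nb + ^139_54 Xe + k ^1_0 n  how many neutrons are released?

3

Conserve mass number: 247 = 105 + 139 + k, so k = 247 − 244 = 3.
Check atomic number: 95 = 41 + 54 + 0 = 95. ✓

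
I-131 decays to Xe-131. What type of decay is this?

ΔA = 131 − 131 = 0; ΔZ = 54 − 53 = +1.
A is unchanged and Z rises by 1 — a neutron has become a proton (β⁻ decay).

beta-minus decay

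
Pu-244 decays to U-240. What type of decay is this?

alpha decay

ΔA = 240 − 244 = -4; ΔZ = 92 − 94 = -2.
A drops by 4 and Z drops by 2 — the signature of alpha emission.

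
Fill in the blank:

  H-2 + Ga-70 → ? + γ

Ge-72

Conserve mass number: 2 + 70 = A + 0, so A = 72.
Conserve atomic number: 1 + 31 = Z + 0, so Z = 32.
Z = 32 is germanium, so the species is Ge-72.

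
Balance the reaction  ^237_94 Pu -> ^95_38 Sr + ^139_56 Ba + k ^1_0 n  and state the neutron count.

3

Conserve mass number: 237 = 95 + 139 + k, so k = 237 − 234 = 3.
Check atomic number: 94 = 38 + 56 + 0 = 94. ✓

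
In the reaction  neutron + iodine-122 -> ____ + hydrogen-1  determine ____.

Conserve mass number: 1 + 122 = A + 1, so A = 122.
Conserve atomic number: 0 + 53 = Z + 1, so Z = 52.
Z = 52 is tellurium, so the species is tellurium-122.

Te-122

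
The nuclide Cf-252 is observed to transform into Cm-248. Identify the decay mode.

alpha decay

ΔA = 248 − 252 = -4; ΔZ = 96 − 98 = -2.
A drops by 4 and Z drops by 2 — the signature of alpha emission.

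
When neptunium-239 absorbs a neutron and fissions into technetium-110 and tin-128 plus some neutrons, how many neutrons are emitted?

Conserve mass number: 240 = 110 + 128 + k, so k = 240 − 238 = 2.
Check atomic number: 93 = 43 + 50 + 0 = 93. ✓

2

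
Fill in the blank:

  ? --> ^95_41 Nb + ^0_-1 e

Conserve mass number: A = 95 + 0, so A = 95.
Conserve atomic number: Z = 41 − 1, so Z = 40.
Z = 40 is zirconium, so the species is ^95_40 Zr.

Zr-95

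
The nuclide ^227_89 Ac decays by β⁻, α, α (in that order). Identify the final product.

Start: (A, Z) = (227, 89).
After β⁻: (227, 90).
After α: (223, 88).
After α: (219, 86).
Z = 86 is radon.

Rn-219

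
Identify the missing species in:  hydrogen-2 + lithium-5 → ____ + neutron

Conserve mass number: 2 + 5 = A + 1, so A = 6.
Conserve atomic number: 1 + 3 = Z + 0, so Z = 4.
Z = 4 is beryllium, so the species is beryllium-6.

Be-6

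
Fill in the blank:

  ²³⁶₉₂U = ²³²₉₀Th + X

alpha particle

Conserve mass number: 236 = 232 + A, so A = 4.
Conserve atomic number: 92 = 90 + Z, so Z = 2.
A = 4 and Z = 2 is ⁴₂He — an alpha particle.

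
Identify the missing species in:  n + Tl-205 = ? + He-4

Au-202

Conserve mass number: 1 + 205 = A + 4, so A = 202.
Conserve atomic number: 0 + 81 = Z + 2, so Z = 79.
Z = 79 is gold, so the species is Au-202.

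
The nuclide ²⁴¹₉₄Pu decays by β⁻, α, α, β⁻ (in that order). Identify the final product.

Start: (A, Z) = (241, 94).
After β⁻: (241, 95).
After α: (237, 93).
After α: (233, 91).
After β⁻: (233, 92).
Z = 92 is uranium.

U-233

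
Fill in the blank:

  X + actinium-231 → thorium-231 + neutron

Conserve mass number: A + 231 = 231 + 1, so A = 1.
Conserve atomic number: Z + 89 = 90 + 0, so Z = 1.
A = 1 and Z = 1 is hydrogen-1 — a proton.

proton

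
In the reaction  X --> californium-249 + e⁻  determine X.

Bk-249

Conserve mass number: A = 249 + 0, so A = 249.
Conserve atomic number: Z = 98 − 1, so Z = 97.
Z = 97 is berkelium, so the species is berkelium-249.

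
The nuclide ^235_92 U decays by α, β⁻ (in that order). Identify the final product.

Pa-231

Start: (A, Z) = (235, 92).
After α: (231, 90).
After β⁻: (231, 91).
Z = 91 is protactinium.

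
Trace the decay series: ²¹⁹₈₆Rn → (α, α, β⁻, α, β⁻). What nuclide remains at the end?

Start: (A, Z) = (219, 86).
After α: (215, 84).
After α: (211, 82).
After β⁻: (211, 83).
After α: (207, 81).
After β⁻: (207, 82).
Z = 82 is lead.

Pb-207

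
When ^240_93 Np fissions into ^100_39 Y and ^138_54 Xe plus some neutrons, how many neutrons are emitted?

Conserve mass number: 240 = 100 + 138 + k, so k = 240 − 238 = 2.
Check atomic number: 93 = 39 + 54 + 0 = 93. ✓

2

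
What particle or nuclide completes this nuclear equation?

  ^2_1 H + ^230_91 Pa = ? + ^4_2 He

Th-228

Conserve mass number: 2 + 230 = A + 4, so A = 228.
Conserve atomic number: 1 + 91 = Z + 2, so Z = 90.
Z = 90 is thorium, so the species is ^228_90 Th.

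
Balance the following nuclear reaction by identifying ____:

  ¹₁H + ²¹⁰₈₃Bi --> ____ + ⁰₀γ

Conserve mass number: 1 + 210 = A + 0, so A = 211.
Conserve atomic number: 1 + 83 = Z + 0, so Z = 84.
Z = 84 is polonium, so the species is ²¹¹₈₄Po.

Po-211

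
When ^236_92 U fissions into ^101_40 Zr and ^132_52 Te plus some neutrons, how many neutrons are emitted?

3

Conserve mass number: 236 = 101 + 132 + k, so k = 236 − 233 = 3.
Check atomic number: 92 = 40 + 52 + 0 = 92. ✓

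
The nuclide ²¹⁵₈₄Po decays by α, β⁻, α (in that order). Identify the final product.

Tl-207

Start: (A, Z) = (215, 84).
After α: (211, 82).
After β⁻: (211, 83).
After α: (207, 81).
Z = 81 is thallium.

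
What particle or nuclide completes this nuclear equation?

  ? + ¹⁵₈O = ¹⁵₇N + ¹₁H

Conserve mass number: A + 15 = 15 + 1, so A = 1.
Conserve atomic number: Z + 8 = 7 + 1, so Z = 0.
A = 1 and Z = 0 is ¹₀n — a neutron.

neutron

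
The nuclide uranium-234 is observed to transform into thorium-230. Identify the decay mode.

ΔA = 230 − 234 = -4; ΔZ = 90 − 92 = -2.
A drops by 4 and Z drops by 2 — the signature of alpha emission.

alpha decay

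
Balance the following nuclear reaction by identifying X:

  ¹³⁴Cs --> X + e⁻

Ba-134

Conserve mass number: 134 = A + 0, so A = 134.
Conserve atomic number: 55 = Z − 1, so Z = 56.
Z = 56 is barium, so the species is ¹³⁴Ba.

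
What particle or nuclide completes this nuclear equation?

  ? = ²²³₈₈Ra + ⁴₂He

Th-227

Conserve mass number: A = 223 + 4, so A = 227.
Conserve atomic number: Z = 88 + 2, so Z = 90.
Z = 90 is thorium, so the species is ²²⁷₉₀Th.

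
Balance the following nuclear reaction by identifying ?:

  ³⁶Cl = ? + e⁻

Conserve mass number: 36 = A + 0, so A = 36.
Conserve atomic number: 17 = Z − 1, so Z = 18.
Z = 18 is argon, so the species is ³⁶Ar.

Ar-36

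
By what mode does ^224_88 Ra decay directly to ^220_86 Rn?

alpha decay

ΔA = 220 − 224 = -4; ΔZ = 86 − 88 = -2.
A drops by 4 and Z drops by 2 — the signature of alpha emission.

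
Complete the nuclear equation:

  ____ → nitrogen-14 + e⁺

O-14

Conserve mass number: A = 14 + 0, so A = 14.
Conserve atomic number: Z = 7 + 1, so Z = 8.
Z = 8 is oxygen, so the species is oxygen-14.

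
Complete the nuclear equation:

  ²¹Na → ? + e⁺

Ne-21

Conserve mass number: 21 = A + 0, so A = 21.
Conserve atomic number: 11 = Z + 1, so Z = 10.
Z = 10 is neon, so the species is ²¹Ne.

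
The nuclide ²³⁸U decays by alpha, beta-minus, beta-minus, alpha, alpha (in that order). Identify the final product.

Start: (A, Z) = (238, 92).
After α: (234, 90).
After β⁻: (234, 91).
After β⁻: (234, 92).
After α: (230, 90).
After α: (226, 88).
Z = 88 is radium.

Ra-226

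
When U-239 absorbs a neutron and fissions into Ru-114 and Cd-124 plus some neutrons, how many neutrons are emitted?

Conserve mass number: 240 = 114 + 124 + k, so k = 240 − 238 = 2.
Check atomic number: 92 = 44 + 48 + 0 = 92. ✓

2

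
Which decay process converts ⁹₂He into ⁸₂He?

ΔA = 8 − 9 = -1; ΔZ = 2 − 2 = +0.
A drops by 1 with Z unchanged — a neutron was emitted.

neutron emission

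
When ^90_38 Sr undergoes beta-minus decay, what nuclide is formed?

Y-90

Beta-minus decay: mass number changes by +0, atomic number by +1.
A: 90 = 90; Z: 38 + 1 = 39.
Z = 39 is yttrium, so the daughter is ^90_39 Y.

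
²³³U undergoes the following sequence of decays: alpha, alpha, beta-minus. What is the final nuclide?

Start: (A, Z) = (233, 92).
After α: (229, 90).
After α: (225, 88).
After β⁻: (225, 89).
Z = 89 is actinium.

Ac-225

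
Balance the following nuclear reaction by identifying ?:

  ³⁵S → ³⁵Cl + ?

Conserve mass number: 35 = 35 + A, so A = 0.
Conserve atomic number: 16 = 17 + Z, so Z = -1.
A = 0 and Z = -1 is e⁻ — a beta-minus particle.

beta-minus particle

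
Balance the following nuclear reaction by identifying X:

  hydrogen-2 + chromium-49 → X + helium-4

Conserve mass number: 2 + 49 = A + 4, so A = 47.
Conserve atomic number: 1 + 24 = Z + 2, so Z = 23.
Z = 23 is vanadium, so the species is vanadium-47.

V-47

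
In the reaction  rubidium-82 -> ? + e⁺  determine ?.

Kr-82

Conserve mass number: 82 = A + 0, so A = 82.
Conserve atomic number: 37 = Z + 1, so Z = 36.
Z = 36 is krypton, so the species is krypton-82.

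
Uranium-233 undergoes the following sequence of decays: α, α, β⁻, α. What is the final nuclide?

Fr-221

Start: (A, Z) = (233, 92).
After α: (229, 90).
After α: (225, 88).
After β⁻: (225, 89).
After α: (221, 87).
Z = 87 is francium.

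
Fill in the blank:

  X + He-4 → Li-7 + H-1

Conserve mass number: A + 4 = 7 + 1, so A = 4.
Conserve atomic number: Z + 2 = 3 + 1, so Z = 2.
A = 4 and Z = 2 is He-4 — an alpha particle.

alpha particle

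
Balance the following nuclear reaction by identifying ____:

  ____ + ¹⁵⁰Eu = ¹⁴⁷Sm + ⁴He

proton

Conserve mass number: A + 150 = 147 + 4, so A = 1.
Conserve atomic number: Z + 63 = 62 + 2, so Z = 1.
A = 1 and Z = 1 is ¹H — a proton.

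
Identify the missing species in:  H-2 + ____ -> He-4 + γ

Conserve mass number: 2 + A = 4 + 0, so A = 2.
Conserve atomic number: 1 + Z = 2 + 0, so Z = 1.
A = 2 and Z = 1 is H-2 — a deuteron.

deuteron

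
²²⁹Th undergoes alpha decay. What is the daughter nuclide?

Ra-225

Alpha decay: mass number changes by -4, atomic number by -2.
A: 229 − 4 = 225; Z: 90 − 2 = 88.
Z = 88 is radium, so the daughter is ²²⁵Ra.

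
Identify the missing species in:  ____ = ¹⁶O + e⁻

Conserve mass number: A = 16 + 0, so A = 16.
Conserve atomic number: Z = 8 − 1, so Z = 7.
Z = 7 is nitrogen, so the species is ¹⁶N.

N-16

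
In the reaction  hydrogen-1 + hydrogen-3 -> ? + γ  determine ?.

Conserve mass number: 1 + 3 = A + 0, so A = 4.
Conserve atomic number: 1 + 1 = Z + 0, so Z = 2.
A = 4 and Z = 2 is helium-4 — an alpha particle.

He-4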